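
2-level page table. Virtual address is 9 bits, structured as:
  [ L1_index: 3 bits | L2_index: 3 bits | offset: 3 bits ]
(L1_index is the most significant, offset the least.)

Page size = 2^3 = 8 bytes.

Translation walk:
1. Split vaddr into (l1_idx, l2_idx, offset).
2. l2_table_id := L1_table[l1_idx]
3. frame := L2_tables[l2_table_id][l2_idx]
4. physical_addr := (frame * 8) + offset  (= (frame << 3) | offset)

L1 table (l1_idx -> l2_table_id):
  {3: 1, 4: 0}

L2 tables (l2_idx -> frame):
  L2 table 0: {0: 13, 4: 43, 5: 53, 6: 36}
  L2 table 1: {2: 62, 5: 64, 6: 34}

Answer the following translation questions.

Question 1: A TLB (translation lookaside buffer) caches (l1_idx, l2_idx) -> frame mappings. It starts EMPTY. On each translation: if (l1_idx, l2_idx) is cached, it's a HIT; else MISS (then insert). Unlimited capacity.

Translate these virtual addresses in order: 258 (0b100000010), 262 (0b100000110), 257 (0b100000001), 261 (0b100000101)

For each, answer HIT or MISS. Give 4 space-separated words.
Answer: MISS HIT HIT HIT

Derivation:
vaddr=258: (4,0) not in TLB -> MISS, insert
vaddr=262: (4,0) in TLB -> HIT
vaddr=257: (4,0) in TLB -> HIT
vaddr=261: (4,0) in TLB -> HIT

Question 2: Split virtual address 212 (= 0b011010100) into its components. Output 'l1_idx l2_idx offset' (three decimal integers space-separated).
Answer: 3 2 4

Derivation:
vaddr = 212 = 0b011010100
  top 3 bits -> l1_idx = 3
  next 3 bits -> l2_idx = 2
  bottom 3 bits -> offset = 4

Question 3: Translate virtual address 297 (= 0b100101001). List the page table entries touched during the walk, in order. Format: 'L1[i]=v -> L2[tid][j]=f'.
vaddr = 297 = 0b100101001
Split: l1_idx=4, l2_idx=5, offset=1

Answer: L1[4]=0 -> L2[0][5]=53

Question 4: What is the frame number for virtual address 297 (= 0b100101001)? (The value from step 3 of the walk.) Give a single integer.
Answer: 53

Derivation:
vaddr = 297: l1_idx=4, l2_idx=5
L1[4] = 0; L2[0][5] = 53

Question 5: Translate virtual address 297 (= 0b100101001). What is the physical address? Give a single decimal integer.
Answer: 425

Derivation:
vaddr = 297 = 0b100101001
Split: l1_idx=4, l2_idx=5, offset=1
L1[4] = 0
L2[0][5] = 53
paddr = 53 * 8 + 1 = 425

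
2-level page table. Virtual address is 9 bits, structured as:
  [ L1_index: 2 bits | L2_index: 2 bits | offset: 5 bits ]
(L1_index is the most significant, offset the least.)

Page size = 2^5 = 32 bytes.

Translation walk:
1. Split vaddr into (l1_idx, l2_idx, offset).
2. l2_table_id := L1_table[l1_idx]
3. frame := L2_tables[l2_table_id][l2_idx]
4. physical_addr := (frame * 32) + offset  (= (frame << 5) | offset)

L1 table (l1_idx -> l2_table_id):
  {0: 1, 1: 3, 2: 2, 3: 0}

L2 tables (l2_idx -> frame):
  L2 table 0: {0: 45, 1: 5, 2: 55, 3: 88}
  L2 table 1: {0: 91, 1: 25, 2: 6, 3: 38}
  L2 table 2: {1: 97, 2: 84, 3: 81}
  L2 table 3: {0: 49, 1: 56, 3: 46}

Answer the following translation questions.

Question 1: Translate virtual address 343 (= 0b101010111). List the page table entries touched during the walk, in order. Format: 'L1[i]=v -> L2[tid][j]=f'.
vaddr = 343 = 0b101010111
Split: l1_idx=2, l2_idx=2, offset=23

Answer: L1[2]=2 -> L2[2][2]=84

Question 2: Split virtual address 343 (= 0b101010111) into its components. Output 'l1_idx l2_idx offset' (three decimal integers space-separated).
Answer: 2 2 23

Derivation:
vaddr = 343 = 0b101010111
  top 2 bits -> l1_idx = 2
  next 2 bits -> l2_idx = 2
  bottom 5 bits -> offset = 23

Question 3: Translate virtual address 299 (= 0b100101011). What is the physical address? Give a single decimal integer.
Answer: 3115

Derivation:
vaddr = 299 = 0b100101011
Split: l1_idx=2, l2_idx=1, offset=11
L1[2] = 2
L2[2][1] = 97
paddr = 97 * 32 + 11 = 3115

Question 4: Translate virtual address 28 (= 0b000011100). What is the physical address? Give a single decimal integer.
vaddr = 28 = 0b000011100
Split: l1_idx=0, l2_idx=0, offset=28
L1[0] = 1
L2[1][0] = 91
paddr = 91 * 32 + 28 = 2940

Answer: 2940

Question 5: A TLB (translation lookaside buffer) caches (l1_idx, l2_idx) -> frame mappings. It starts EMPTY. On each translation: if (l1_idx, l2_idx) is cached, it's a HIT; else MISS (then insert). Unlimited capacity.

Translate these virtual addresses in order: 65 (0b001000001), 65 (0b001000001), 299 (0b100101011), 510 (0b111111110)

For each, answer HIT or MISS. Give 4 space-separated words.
vaddr=65: (0,2) not in TLB -> MISS, insert
vaddr=65: (0,2) in TLB -> HIT
vaddr=299: (2,1) not in TLB -> MISS, insert
vaddr=510: (3,3) not in TLB -> MISS, insert

Answer: MISS HIT MISS MISS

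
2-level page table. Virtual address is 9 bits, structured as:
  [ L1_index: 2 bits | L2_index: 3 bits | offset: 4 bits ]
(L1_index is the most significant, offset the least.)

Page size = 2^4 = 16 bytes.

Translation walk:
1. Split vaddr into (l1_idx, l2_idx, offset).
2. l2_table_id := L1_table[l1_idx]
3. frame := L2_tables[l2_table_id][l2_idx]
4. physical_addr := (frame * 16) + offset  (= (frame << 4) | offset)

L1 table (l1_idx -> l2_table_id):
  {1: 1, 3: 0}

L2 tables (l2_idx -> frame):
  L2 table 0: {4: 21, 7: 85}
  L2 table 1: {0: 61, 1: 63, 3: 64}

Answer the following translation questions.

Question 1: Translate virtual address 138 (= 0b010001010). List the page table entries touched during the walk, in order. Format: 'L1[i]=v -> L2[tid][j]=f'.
Answer: L1[1]=1 -> L2[1][0]=61

Derivation:
vaddr = 138 = 0b010001010
Split: l1_idx=1, l2_idx=0, offset=10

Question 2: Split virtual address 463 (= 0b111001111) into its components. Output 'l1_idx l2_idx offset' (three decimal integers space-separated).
Answer: 3 4 15

Derivation:
vaddr = 463 = 0b111001111
  top 2 bits -> l1_idx = 3
  next 3 bits -> l2_idx = 4
  bottom 4 bits -> offset = 15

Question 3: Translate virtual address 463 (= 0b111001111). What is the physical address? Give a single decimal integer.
Answer: 351

Derivation:
vaddr = 463 = 0b111001111
Split: l1_idx=3, l2_idx=4, offset=15
L1[3] = 0
L2[0][4] = 21
paddr = 21 * 16 + 15 = 351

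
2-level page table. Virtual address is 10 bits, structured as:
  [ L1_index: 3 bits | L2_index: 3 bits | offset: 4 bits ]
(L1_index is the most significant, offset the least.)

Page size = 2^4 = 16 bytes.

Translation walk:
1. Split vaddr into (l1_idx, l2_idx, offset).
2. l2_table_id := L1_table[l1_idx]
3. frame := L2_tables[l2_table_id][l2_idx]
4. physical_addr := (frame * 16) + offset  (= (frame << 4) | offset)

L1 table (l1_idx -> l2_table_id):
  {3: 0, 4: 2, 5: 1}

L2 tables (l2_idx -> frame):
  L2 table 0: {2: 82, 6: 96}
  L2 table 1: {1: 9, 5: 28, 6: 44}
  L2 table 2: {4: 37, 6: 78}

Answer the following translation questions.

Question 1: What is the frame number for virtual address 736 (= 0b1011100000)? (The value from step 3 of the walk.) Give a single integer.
Answer: 44

Derivation:
vaddr = 736: l1_idx=5, l2_idx=6
L1[5] = 1; L2[1][6] = 44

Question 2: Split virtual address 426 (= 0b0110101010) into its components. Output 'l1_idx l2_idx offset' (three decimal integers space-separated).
vaddr = 426 = 0b0110101010
  top 3 bits -> l1_idx = 3
  next 3 bits -> l2_idx = 2
  bottom 4 bits -> offset = 10

Answer: 3 2 10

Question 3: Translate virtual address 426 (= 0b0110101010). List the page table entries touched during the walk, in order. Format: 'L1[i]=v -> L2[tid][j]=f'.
Answer: L1[3]=0 -> L2[0][2]=82

Derivation:
vaddr = 426 = 0b0110101010
Split: l1_idx=3, l2_idx=2, offset=10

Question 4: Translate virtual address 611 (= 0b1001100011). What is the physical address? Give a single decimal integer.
Answer: 1251

Derivation:
vaddr = 611 = 0b1001100011
Split: l1_idx=4, l2_idx=6, offset=3
L1[4] = 2
L2[2][6] = 78
paddr = 78 * 16 + 3 = 1251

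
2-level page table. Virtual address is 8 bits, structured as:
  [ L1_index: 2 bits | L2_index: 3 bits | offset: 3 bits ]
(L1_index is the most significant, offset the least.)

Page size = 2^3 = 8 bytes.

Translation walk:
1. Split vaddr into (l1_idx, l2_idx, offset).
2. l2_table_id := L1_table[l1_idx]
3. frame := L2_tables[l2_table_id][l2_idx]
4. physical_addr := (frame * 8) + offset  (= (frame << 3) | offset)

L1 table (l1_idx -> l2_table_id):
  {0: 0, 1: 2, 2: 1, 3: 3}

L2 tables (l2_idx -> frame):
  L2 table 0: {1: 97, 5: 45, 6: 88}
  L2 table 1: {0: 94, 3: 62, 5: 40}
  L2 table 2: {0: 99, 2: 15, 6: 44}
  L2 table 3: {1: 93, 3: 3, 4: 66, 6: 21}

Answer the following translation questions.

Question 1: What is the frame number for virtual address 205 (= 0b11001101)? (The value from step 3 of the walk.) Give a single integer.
vaddr = 205: l1_idx=3, l2_idx=1
L1[3] = 3; L2[3][1] = 93

Answer: 93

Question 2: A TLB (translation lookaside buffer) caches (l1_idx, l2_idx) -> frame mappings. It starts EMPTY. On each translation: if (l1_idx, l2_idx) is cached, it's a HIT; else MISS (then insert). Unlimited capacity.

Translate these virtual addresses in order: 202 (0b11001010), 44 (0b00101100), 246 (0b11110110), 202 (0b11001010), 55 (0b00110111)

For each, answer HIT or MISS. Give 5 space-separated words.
Answer: MISS MISS MISS HIT MISS

Derivation:
vaddr=202: (3,1) not in TLB -> MISS, insert
vaddr=44: (0,5) not in TLB -> MISS, insert
vaddr=246: (3,6) not in TLB -> MISS, insert
vaddr=202: (3,1) in TLB -> HIT
vaddr=55: (0,6) not in TLB -> MISS, insert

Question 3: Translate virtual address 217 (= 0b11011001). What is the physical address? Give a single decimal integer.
vaddr = 217 = 0b11011001
Split: l1_idx=3, l2_idx=3, offset=1
L1[3] = 3
L2[3][3] = 3
paddr = 3 * 8 + 1 = 25

Answer: 25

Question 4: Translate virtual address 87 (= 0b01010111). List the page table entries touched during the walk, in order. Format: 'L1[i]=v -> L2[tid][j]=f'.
Answer: L1[1]=2 -> L2[2][2]=15

Derivation:
vaddr = 87 = 0b01010111
Split: l1_idx=1, l2_idx=2, offset=7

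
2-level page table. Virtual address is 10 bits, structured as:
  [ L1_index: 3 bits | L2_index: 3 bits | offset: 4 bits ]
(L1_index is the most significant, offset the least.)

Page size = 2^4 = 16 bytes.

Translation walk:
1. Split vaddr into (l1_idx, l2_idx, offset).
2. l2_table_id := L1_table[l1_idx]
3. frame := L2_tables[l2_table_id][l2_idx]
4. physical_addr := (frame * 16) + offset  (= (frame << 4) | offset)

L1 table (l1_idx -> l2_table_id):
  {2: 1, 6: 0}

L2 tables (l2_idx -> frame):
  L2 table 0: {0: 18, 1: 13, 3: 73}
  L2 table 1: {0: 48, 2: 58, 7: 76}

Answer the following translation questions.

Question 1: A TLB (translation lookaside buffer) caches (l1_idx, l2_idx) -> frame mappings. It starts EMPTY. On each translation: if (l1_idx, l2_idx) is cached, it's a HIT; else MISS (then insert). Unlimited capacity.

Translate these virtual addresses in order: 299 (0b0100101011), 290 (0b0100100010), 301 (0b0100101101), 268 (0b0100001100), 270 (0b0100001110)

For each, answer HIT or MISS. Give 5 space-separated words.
Answer: MISS HIT HIT MISS HIT

Derivation:
vaddr=299: (2,2) not in TLB -> MISS, insert
vaddr=290: (2,2) in TLB -> HIT
vaddr=301: (2,2) in TLB -> HIT
vaddr=268: (2,0) not in TLB -> MISS, insert
vaddr=270: (2,0) in TLB -> HIT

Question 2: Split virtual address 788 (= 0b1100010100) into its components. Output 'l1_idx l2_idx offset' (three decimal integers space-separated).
vaddr = 788 = 0b1100010100
  top 3 bits -> l1_idx = 6
  next 3 bits -> l2_idx = 1
  bottom 4 bits -> offset = 4

Answer: 6 1 4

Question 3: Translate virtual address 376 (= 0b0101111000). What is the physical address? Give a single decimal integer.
vaddr = 376 = 0b0101111000
Split: l1_idx=2, l2_idx=7, offset=8
L1[2] = 1
L2[1][7] = 76
paddr = 76 * 16 + 8 = 1224

Answer: 1224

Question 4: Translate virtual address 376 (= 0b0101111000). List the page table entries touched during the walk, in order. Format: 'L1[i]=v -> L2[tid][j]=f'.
Answer: L1[2]=1 -> L2[1][7]=76

Derivation:
vaddr = 376 = 0b0101111000
Split: l1_idx=2, l2_idx=7, offset=8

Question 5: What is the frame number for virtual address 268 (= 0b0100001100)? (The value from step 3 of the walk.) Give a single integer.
vaddr = 268: l1_idx=2, l2_idx=0
L1[2] = 1; L2[1][0] = 48

Answer: 48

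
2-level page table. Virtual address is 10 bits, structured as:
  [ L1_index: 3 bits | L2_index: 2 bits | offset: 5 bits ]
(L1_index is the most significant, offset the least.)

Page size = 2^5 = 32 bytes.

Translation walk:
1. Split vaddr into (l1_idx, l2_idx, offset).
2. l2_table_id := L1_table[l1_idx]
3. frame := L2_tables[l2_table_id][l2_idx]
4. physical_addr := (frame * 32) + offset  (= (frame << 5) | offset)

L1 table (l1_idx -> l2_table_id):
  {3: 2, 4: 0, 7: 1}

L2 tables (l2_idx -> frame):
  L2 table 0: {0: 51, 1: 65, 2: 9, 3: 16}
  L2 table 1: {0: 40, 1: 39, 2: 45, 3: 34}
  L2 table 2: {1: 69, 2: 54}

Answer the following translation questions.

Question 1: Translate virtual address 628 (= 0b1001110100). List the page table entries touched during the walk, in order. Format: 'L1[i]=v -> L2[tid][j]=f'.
vaddr = 628 = 0b1001110100
Split: l1_idx=4, l2_idx=3, offset=20

Answer: L1[4]=0 -> L2[0][3]=16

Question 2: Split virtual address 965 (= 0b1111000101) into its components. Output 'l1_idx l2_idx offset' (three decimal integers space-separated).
vaddr = 965 = 0b1111000101
  top 3 bits -> l1_idx = 7
  next 2 bits -> l2_idx = 2
  bottom 5 bits -> offset = 5

Answer: 7 2 5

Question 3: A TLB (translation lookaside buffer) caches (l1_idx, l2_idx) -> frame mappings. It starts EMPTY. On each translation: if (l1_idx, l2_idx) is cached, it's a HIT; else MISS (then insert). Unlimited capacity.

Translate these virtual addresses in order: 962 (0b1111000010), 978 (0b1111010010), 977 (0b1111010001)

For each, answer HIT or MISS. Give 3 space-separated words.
Answer: MISS HIT HIT

Derivation:
vaddr=962: (7,2) not in TLB -> MISS, insert
vaddr=978: (7,2) in TLB -> HIT
vaddr=977: (7,2) in TLB -> HIT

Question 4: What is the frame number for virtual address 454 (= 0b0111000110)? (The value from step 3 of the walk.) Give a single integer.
Answer: 54

Derivation:
vaddr = 454: l1_idx=3, l2_idx=2
L1[3] = 2; L2[2][2] = 54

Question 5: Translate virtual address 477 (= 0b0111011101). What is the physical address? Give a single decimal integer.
vaddr = 477 = 0b0111011101
Split: l1_idx=3, l2_idx=2, offset=29
L1[3] = 2
L2[2][2] = 54
paddr = 54 * 32 + 29 = 1757

Answer: 1757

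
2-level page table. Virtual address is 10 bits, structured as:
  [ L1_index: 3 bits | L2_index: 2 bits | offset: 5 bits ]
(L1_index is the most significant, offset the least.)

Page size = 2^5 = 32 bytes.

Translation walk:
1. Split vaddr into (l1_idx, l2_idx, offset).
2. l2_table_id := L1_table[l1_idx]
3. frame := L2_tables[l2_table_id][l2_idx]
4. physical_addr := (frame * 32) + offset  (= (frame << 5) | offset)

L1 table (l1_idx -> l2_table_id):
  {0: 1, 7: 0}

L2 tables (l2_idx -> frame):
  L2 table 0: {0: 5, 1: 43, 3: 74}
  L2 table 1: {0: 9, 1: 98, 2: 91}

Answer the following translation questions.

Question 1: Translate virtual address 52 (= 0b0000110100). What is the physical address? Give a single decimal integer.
Answer: 3156

Derivation:
vaddr = 52 = 0b0000110100
Split: l1_idx=0, l2_idx=1, offset=20
L1[0] = 1
L2[1][1] = 98
paddr = 98 * 32 + 20 = 3156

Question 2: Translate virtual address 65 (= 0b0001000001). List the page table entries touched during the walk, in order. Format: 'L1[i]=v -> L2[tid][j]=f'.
vaddr = 65 = 0b0001000001
Split: l1_idx=0, l2_idx=2, offset=1

Answer: L1[0]=1 -> L2[1][2]=91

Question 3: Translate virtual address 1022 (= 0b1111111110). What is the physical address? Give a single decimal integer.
vaddr = 1022 = 0b1111111110
Split: l1_idx=7, l2_idx=3, offset=30
L1[7] = 0
L2[0][3] = 74
paddr = 74 * 32 + 30 = 2398

Answer: 2398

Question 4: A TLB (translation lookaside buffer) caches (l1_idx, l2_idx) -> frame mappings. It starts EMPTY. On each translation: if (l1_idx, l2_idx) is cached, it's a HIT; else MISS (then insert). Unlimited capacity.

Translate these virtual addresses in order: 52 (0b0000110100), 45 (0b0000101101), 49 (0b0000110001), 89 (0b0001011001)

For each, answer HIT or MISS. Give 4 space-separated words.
Answer: MISS HIT HIT MISS

Derivation:
vaddr=52: (0,1) not in TLB -> MISS, insert
vaddr=45: (0,1) in TLB -> HIT
vaddr=49: (0,1) in TLB -> HIT
vaddr=89: (0,2) not in TLB -> MISS, insert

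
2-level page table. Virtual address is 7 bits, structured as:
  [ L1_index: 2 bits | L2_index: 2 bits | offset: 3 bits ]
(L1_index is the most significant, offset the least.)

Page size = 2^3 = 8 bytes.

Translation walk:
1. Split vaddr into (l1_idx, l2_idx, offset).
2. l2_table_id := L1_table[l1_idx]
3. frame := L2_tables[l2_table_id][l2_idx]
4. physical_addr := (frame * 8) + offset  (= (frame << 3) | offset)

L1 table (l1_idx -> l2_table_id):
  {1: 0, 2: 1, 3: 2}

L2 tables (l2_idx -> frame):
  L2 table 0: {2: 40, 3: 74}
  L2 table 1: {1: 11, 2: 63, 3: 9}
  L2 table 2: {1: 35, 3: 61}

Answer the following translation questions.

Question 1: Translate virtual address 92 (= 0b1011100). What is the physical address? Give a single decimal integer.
vaddr = 92 = 0b1011100
Split: l1_idx=2, l2_idx=3, offset=4
L1[2] = 1
L2[1][3] = 9
paddr = 9 * 8 + 4 = 76

Answer: 76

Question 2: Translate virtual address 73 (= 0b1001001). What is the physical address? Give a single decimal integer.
vaddr = 73 = 0b1001001
Split: l1_idx=2, l2_idx=1, offset=1
L1[2] = 1
L2[1][1] = 11
paddr = 11 * 8 + 1 = 89

Answer: 89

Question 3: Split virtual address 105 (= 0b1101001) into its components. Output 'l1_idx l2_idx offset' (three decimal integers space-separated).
Answer: 3 1 1

Derivation:
vaddr = 105 = 0b1101001
  top 2 bits -> l1_idx = 3
  next 2 bits -> l2_idx = 1
  bottom 3 bits -> offset = 1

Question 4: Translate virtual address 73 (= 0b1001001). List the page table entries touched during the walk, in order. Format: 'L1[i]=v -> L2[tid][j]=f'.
vaddr = 73 = 0b1001001
Split: l1_idx=2, l2_idx=1, offset=1

Answer: L1[2]=1 -> L2[1][1]=11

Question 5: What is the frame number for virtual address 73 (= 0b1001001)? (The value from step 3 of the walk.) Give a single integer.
Answer: 11

Derivation:
vaddr = 73: l1_idx=2, l2_idx=1
L1[2] = 1; L2[1][1] = 11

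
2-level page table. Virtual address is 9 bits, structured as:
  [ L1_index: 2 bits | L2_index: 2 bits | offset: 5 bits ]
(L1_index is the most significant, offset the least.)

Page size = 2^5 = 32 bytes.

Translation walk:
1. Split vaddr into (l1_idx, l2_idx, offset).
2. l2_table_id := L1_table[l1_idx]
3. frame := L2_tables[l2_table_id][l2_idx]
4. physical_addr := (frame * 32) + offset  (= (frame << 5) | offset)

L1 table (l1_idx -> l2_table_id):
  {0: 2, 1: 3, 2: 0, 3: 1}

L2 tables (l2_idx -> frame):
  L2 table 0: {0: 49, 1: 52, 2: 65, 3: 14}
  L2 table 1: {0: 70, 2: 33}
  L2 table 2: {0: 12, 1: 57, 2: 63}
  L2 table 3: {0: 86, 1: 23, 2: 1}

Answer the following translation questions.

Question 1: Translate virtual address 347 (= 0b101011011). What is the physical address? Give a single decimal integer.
vaddr = 347 = 0b101011011
Split: l1_idx=2, l2_idx=2, offset=27
L1[2] = 0
L2[0][2] = 65
paddr = 65 * 32 + 27 = 2107

Answer: 2107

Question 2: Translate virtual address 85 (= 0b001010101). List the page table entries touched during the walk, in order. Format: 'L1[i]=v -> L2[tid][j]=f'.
vaddr = 85 = 0b001010101
Split: l1_idx=0, l2_idx=2, offset=21

Answer: L1[0]=2 -> L2[2][2]=63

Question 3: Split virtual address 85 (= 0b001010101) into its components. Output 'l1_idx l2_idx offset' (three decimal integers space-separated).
Answer: 0 2 21

Derivation:
vaddr = 85 = 0b001010101
  top 2 bits -> l1_idx = 0
  next 2 bits -> l2_idx = 2
  bottom 5 bits -> offset = 21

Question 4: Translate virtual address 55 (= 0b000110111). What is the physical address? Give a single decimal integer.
vaddr = 55 = 0b000110111
Split: l1_idx=0, l2_idx=1, offset=23
L1[0] = 2
L2[2][1] = 57
paddr = 57 * 32 + 23 = 1847

Answer: 1847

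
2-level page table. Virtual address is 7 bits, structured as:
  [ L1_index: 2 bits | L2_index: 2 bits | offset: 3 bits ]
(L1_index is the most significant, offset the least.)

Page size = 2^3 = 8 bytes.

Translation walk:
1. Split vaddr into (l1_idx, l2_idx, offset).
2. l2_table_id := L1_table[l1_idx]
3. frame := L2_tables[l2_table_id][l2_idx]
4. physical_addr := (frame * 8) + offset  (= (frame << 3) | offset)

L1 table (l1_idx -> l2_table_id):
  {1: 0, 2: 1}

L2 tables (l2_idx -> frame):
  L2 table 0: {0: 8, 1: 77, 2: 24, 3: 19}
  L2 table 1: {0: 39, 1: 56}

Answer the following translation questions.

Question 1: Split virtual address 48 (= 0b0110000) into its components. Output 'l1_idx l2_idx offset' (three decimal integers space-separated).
vaddr = 48 = 0b0110000
  top 2 bits -> l1_idx = 1
  next 2 bits -> l2_idx = 2
  bottom 3 bits -> offset = 0

Answer: 1 2 0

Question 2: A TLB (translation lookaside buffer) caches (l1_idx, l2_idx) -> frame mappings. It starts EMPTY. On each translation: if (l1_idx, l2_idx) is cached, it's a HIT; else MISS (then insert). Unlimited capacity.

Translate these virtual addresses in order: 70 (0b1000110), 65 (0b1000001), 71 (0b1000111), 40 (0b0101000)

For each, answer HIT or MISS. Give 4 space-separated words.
vaddr=70: (2,0) not in TLB -> MISS, insert
vaddr=65: (2,0) in TLB -> HIT
vaddr=71: (2,0) in TLB -> HIT
vaddr=40: (1,1) not in TLB -> MISS, insert

Answer: MISS HIT HIT MISS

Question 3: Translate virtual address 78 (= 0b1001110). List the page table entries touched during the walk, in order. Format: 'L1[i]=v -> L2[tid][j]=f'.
vaddr = 78 = 0b1001110
Split: l1_idx=2, l2_idx=1, offset=6

Answer: L1[2]=1 -> L2[1][1]=56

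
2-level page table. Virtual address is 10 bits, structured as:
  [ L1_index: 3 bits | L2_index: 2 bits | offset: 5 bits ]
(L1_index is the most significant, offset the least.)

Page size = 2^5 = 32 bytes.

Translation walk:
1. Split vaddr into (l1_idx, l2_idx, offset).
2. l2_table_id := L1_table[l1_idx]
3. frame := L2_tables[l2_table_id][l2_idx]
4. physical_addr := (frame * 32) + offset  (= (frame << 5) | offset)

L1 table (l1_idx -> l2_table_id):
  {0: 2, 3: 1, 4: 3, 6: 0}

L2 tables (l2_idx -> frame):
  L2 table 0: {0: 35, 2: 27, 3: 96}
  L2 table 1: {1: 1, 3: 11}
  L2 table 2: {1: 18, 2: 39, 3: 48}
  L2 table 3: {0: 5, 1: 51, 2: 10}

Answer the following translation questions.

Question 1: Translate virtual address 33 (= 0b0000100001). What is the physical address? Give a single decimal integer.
Answer: 577

Derivation:
vaddr = 33 = 0b0000100001
Split: l1_idx=0, l2_idx=1, offset=1
L1[0] = 2
L2[2][1] = 18
paddr = 18 * 32 + 1 = 577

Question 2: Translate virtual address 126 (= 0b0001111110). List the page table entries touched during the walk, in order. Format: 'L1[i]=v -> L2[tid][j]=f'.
Answer: L1[0]=2 -> L2[2][3]=48

Derivation:
vaddr = 126 = 0b0001111110
Split: l1_idx=0, l2_idx=3, offset=30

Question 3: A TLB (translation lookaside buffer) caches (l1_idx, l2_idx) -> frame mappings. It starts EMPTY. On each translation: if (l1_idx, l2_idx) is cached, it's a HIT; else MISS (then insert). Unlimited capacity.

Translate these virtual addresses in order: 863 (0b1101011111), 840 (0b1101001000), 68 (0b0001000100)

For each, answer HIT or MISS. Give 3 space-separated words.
Answer: MISS HIT MISS

Derivation:
vaddr=863: (6,2) not in TLB -> MISS, insert
vaddr=840: (6,2) in TLB -> HIT
vaddr=68: (0,2) not in TLB -> MISS, insert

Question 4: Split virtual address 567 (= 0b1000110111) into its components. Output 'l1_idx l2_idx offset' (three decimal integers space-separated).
Answer: 4 1 23

Derivation:
vaddr = 567 = 0b1000110111
  top 3 bits -> l1_idx = 4
  next 2 bits -> l2_idx = 1
  bottom 5 bits -> offset = 23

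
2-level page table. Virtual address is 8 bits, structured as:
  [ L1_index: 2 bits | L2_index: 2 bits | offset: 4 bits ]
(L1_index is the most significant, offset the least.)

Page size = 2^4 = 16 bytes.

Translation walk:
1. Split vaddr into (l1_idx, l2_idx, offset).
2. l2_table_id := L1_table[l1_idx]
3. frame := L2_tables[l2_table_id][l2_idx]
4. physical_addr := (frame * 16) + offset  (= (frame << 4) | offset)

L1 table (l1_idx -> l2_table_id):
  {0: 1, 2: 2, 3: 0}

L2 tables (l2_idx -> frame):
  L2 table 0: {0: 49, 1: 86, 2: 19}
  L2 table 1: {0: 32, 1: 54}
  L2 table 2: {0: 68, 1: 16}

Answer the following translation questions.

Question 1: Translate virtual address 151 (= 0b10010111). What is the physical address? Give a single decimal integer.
vaddr = 151 = 0b10010111
Split: l1_idx=2, l2_idx=1, offset=7
L1[2] = 2
L2[2][1] = 16
paddr = 16 * 16 + 7 = 263

Answer: 263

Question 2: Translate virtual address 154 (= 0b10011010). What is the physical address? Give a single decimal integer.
vaddr = 154 = 0b10011010
Split: l1_idx=2, l2_idx=1, offset=10
L1[2] = 2
L2[2][1] = 16
paddr = 16 * 16 + 10 = 266

Answer: 266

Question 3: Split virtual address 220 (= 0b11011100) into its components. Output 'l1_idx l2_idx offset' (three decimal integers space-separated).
vaddr = 220 = 0b11011100
  top 2 bits -> l1_idx = 3
  next 2 bits -> l2_idx = 1
  bottom 4 bits -> offset = 12

Answer: 3 1 12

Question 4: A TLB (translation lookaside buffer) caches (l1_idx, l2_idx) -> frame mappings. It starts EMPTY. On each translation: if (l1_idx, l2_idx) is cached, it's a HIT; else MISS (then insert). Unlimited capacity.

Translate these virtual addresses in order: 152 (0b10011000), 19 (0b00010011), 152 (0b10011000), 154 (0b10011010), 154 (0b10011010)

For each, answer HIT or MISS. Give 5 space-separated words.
Answer: MISS MISS HIT HIT HIT

Derivation:
vaddr=152: (2,1) not in TLB -> MISS, insert
vaddr=19: (0,1) not in TLB -> MISS, insert
vaddr=152: (2,1) in TLB -> HIT
vaddr=154: (2,1) in TLB -> HIT
vaddr=154: (2,1) in TLB -> HIT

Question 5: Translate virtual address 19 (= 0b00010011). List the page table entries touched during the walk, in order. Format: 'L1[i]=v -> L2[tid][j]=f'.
vaddr = 19 = 0b00010011
Split: l1_idx=0, l2_idx=1, offset=3

Answer: L1[0]=1 -> L2[1][1]=54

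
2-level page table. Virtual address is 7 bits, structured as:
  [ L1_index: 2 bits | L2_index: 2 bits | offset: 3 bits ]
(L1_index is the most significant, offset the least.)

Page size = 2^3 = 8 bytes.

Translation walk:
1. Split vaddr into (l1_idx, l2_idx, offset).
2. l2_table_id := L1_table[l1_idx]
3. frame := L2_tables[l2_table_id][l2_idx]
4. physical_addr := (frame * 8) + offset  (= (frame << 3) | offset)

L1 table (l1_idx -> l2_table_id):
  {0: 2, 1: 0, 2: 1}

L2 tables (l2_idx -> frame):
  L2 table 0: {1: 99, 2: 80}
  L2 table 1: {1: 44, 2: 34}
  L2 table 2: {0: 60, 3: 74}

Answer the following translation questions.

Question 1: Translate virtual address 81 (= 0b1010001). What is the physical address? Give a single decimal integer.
vaddr = 81 = 0b1010001
Split: l1_idx=2, l2_idx=2, offset=1
L1[2] = 1
L2[1][2] = 34
paddr = 34 * 8 + 1 = 273

Answer: 273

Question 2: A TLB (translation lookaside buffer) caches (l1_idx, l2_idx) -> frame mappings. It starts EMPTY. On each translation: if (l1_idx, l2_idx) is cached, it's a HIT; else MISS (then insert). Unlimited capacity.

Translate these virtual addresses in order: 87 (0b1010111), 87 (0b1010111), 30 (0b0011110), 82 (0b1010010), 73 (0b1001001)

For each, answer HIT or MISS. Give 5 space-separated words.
Answer: MISS HIT MISS HIT MISS

Derivation:
vaddr=87: (2,2) not in TLB -> MISS, insert
vaddr=87: (2,2) in TLB -> HIT
vaddr=30: (0,3) not in TLB -> MISS, insert
vaddr=82: (2,2) in TLB -> HIT
vaddr=73: (2,1) not in TLB -> MISS, insert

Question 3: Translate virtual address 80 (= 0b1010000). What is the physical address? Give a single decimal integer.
vaddr = 80 = 0b1010000
Split: l1_idx=2, l2_idx=2, offset=0
L1[2] = 1
L2[1][2] = 34
paddr = 34 * 8 + 0 = 272

Answer: 272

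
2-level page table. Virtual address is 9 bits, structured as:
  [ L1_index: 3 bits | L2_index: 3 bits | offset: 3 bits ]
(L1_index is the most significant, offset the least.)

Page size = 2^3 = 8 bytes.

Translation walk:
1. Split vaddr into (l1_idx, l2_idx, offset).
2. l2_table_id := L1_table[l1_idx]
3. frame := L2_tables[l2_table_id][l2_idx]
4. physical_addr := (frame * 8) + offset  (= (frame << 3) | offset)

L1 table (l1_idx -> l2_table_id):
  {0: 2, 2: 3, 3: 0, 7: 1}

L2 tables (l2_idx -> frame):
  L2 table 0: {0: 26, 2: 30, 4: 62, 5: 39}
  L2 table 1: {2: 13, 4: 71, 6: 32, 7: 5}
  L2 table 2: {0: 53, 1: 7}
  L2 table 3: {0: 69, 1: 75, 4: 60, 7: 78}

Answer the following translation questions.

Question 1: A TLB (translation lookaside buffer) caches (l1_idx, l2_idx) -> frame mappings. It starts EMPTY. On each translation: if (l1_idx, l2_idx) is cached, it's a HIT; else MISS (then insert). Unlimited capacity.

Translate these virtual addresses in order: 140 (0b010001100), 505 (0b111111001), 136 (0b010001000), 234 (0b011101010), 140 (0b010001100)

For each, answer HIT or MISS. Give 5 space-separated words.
Answer: MISS MISS HIT MISS HIT

Derivation:
vaddr=140: (2,1) not in TLB -> MISS, insert
vaddr=505: (7,7) not in TLB -> MISS, insert
vaddr=136: (2,1) in TLB -> HIT
vaddr=234: (3,5) not in TLB -> MISS, insert
vaddr=140: (2,1) in TLB -> HIT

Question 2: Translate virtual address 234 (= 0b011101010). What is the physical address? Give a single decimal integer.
vaddr = 234 = 0b011101010
Split: l1_idx=3, l2_idx=5, offset=2
L1[3] = 0
L2[0][5] = 39
paddr = 39 * 8 + 2 = 314

Answer: 314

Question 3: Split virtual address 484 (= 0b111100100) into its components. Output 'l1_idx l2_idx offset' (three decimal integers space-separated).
Answer: 7 4 4

Derivation:
vaddr = 484 = 0b111100100
  top 3 bits -> l1_idx = 7
  next 3 bits -> l2_idx = 4
  bottom 3 bits -> offset = 4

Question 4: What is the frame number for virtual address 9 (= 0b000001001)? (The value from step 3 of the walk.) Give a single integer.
Answer: 7

Derivation:
vaddr = 9: l1_idx=0, l2_idx=1
L1[0] = 2; L2[2][1] = 7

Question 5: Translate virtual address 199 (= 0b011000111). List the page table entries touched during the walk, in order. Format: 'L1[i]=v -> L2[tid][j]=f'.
vaddr = 199 = 0b011000111
Split: l1_idx=3, l2_idx=0, offset=7

Answer: L1[3]=0 -> L2[0][0]=26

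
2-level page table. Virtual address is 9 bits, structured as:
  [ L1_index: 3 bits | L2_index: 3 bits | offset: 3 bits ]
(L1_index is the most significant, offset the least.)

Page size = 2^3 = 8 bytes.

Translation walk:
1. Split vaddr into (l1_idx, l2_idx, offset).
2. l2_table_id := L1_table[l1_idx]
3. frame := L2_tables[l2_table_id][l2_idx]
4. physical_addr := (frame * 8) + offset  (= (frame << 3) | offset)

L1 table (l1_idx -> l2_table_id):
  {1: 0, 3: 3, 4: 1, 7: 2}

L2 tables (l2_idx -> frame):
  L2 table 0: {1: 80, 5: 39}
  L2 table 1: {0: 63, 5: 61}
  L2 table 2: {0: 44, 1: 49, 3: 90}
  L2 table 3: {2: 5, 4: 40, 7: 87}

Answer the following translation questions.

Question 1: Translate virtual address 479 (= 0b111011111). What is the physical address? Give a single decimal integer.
vaddr = 479 = 0b111011111
Split: l1_idx=7, l2_idx=3, offset=7
L1[7] = 2
L2[2][3] = 90
paddr = 90 * 8 + 7 = 727

Answer: 727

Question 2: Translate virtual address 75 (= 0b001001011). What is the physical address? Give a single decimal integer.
vaddr = 75 = 0b001001011
Split: l1_idx=1, l2_idx=1, offset=3
L1[1] = 0
L2[0][1] = 80
paddr = 80 * 8 + 3 = 643

Answer: 643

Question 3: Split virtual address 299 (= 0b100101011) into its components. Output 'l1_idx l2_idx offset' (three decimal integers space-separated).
Answer: 4 5 3

Derivation:
vaddr = 299 = 0b100101011
  top 3 bits -> l1_idx = 4
  next 3 bits -> l2_idx = 5
  bottom 3 bits -> offset = 3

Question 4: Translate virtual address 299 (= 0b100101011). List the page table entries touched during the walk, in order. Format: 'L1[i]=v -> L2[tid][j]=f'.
vaddr = 299 = 0b100101011
Split: l1_idx=4, l2_idx=5, offset=3

Answer: L1[4]=1 -> L2[1][5]=61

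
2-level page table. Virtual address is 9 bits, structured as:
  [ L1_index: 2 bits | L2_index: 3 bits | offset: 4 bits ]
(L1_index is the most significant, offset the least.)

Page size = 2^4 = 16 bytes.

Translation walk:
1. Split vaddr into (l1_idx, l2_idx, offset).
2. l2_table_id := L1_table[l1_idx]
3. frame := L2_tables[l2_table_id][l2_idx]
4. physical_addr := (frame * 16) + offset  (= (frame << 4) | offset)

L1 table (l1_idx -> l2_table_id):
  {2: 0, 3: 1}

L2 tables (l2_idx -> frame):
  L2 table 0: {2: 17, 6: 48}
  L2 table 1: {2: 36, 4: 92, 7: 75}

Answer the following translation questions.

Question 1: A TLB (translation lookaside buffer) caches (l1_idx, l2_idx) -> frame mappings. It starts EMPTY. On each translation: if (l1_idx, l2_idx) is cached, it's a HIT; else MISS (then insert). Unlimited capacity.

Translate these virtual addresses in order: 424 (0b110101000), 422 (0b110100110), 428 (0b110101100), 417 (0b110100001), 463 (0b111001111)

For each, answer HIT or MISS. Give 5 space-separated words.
vaddr=424: (3,2) not in TLB -> MISS, insert
vaddr=422: (3,2) in TLB -> HIT
vaddr=428: (3,2) in TLB -> HIT
vaddr=417: (3,2) in TLB -> HIT
vaddr=463: (3,4) not in TLB -> MISS, insert

Answer: MISS HIT HIT HIT MISS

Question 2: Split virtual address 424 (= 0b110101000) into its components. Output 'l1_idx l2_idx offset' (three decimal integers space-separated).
Answer: 3 2 8

Derivation:
vaddr = 424 = 0b110101000
  top 2 bits -> l1_idx = 3
  next 3 bits -> l2_idx = 2
  bottom 4 bits -> offset = 8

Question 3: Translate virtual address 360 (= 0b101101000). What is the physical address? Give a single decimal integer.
vaddr = 360 = 0b101101000
Split: l1_idx=2, l2_idx=6, offset=8
L1[2] = 0
L2[0][6] = 48
paddr = 48 * 16 + 8 = 776

Answer: 776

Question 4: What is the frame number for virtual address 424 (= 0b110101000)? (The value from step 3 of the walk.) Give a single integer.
vaddr = 424: l1_idx=3, l2_idx=2
L1[3] = 1; L2[1][2] = 36

Answer: 36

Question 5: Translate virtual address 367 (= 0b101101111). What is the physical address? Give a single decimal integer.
vaddr = 367 = 0b101101111
Split: l1_idx=2, l2_idx=6, offset=15
L1[2] = 0
L2[0][6] = 48
paddr = 48 * 16 + 15 = 783

Answer: 783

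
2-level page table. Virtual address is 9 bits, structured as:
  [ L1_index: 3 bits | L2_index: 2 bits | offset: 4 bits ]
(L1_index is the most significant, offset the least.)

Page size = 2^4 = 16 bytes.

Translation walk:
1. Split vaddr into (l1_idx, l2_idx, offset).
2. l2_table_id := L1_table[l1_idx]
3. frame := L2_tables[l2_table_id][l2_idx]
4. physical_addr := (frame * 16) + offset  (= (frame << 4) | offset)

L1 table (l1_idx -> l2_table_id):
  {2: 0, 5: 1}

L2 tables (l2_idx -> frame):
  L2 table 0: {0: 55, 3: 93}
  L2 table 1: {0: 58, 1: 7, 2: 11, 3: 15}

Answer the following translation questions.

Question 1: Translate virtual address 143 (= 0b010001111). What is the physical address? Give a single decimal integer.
Answer: 895

Derivation:
vaddr = 143 = 0b010001111
Split: l1_idx=2, l2_idx=0, offset=15
L1[2] = 0
L2[0][0] = 55
paddr = 55 * 16 + 15 = 895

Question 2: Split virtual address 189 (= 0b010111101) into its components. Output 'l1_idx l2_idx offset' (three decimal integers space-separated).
vaddr = 189 = 0b010111101
  top 3 bits -> l1_idx = 2
  next 2 bits -> l2_idx = 3
  bottom 4 bits -> offset = 13

Answer: 2 3 13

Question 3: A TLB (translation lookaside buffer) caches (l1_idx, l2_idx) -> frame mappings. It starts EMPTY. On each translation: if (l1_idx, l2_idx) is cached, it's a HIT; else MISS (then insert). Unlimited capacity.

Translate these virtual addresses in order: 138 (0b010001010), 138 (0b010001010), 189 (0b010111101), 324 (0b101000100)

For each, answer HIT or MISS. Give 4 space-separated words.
Answer: MISS HIT MISS MISS

Derivation:
vaddr=138: (2,0) not in TLB -> MISS, insert
vaddr=138: (2,0) in TLB -> HIT
vaddr=189: (2,3) not in TLB -> MISS, insert
vaddr=324: (5,0) not in TLB -> MISS, insert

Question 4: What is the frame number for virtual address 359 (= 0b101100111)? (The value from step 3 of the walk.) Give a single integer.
Answer: 11

Derivation:
vaddr = 359: l1_idx=5, l2_idx=2
L1[5] = 1; L2[1][2] = 11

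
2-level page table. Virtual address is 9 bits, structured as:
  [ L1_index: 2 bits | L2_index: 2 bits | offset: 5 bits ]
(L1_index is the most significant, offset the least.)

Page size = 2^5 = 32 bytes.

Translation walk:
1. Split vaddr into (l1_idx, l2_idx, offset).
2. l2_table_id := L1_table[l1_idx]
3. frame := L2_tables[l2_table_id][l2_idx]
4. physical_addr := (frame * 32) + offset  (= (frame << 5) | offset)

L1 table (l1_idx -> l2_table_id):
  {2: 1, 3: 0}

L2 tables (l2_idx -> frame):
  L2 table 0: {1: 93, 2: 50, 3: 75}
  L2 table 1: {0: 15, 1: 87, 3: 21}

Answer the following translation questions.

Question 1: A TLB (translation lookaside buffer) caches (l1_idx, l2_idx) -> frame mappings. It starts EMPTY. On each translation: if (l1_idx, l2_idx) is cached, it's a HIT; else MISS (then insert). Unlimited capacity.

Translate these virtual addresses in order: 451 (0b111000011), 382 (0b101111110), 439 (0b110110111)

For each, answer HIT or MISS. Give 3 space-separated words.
Answer: MISS MISS MISS

Derivation:
vaddr=451: (3,2) not in TLB -> MISS, insert
vaddr=382: (2,3) not in TLB -> MISS, insert
vaddr=439: (3,1) not in TLB -> MISS, insert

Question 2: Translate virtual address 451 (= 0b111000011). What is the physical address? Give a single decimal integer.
vaddr = 451 = 0b111000011
Split: l1_idx=3, l2_idx=2, offset=3
L1[3] = 0
L2[0][2] = 50
paddr = 50 * 32 + 3 = 1603

Answer: 1603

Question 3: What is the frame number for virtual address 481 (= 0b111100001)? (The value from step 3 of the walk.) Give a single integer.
Answer: 75

Derivation:
vaddr = 481: l1_idx=3, l2_idx=3
L1[3] = 0; L2[0][3] = 75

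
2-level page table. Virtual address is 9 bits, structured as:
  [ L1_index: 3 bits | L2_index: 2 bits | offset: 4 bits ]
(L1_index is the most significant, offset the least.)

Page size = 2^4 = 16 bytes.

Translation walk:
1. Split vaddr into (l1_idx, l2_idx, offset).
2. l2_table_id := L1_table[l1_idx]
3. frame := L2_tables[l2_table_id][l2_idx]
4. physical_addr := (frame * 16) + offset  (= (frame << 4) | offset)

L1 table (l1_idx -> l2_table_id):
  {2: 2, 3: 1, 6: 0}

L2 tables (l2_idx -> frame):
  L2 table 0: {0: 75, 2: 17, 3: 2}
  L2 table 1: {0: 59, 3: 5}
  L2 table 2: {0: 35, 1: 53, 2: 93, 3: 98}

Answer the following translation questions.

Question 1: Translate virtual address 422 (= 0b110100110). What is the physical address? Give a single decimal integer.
vaddr = 422 = 0b110100110
Split: l1_idx=6, l2_idx=2, offset=6
L1[6] = 0
L2[0][2] = 17
paddr = 17 * 16 + 6 = 278

Answer: 278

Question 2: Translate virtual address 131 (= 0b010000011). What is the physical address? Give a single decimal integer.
vaddr = 131 = 0b010000011
Split: l1_idx=2, l2_idx=0, offset=3
L1[2] = 2
L2[2][0] = 35
paddr = 35 * 16 + 3 = 563

Answer: 563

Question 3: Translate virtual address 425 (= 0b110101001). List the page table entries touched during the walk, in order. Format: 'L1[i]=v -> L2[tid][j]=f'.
Answer: L1[6]=0 -> L2[0][2]=17

Derivation:
vaddr = 425 = 0b110101001
Split: l1_idx=6, l2_idx=2, offset=9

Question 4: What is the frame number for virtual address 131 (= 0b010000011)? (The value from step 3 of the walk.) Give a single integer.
vaddr = 131: l1_idx=2, l2_idx=0
L1[2] = 2; L2[2][0] = 35

Answer: 35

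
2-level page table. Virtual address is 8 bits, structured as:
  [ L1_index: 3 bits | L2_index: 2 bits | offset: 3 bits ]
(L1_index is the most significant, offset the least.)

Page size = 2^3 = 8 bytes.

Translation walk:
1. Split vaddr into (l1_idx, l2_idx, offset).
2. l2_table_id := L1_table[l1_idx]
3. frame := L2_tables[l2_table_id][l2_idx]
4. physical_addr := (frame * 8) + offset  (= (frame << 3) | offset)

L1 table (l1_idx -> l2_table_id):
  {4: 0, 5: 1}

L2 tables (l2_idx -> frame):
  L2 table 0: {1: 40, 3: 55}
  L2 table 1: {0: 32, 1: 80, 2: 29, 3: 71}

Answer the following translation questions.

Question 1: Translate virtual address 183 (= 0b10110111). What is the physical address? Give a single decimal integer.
vaddr = 183 = 0b10110111
Split: l1_idx=5, l2_idx=2, offset=7
L1[5] = 1
L2[1][2] = 29
paddr = 29 * 8 + 7 = 239

Answer: 239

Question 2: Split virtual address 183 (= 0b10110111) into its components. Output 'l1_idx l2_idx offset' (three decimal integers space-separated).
vaddr = 183 = 0b10110111
  top 3 bits -> l1_idx = 5
  next 2 bits -> l2_idx = 2
  bottom 3 bits -> offset = 7

Answer: 5 2 7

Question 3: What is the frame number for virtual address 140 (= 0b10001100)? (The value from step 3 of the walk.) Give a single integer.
vaddr = 140: l1_idx=4, l2_idx=1
L1[4] = 0; L2[0][1] = 40

Answer: 40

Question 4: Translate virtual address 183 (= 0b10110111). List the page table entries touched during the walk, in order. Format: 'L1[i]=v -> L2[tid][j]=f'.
Answer: L1[5]=1 -> L2[1][2]=29

Derivation:
vaddr = 183 = 0b10110111
Split: l1_idx=5, l2_idx=2, offset=7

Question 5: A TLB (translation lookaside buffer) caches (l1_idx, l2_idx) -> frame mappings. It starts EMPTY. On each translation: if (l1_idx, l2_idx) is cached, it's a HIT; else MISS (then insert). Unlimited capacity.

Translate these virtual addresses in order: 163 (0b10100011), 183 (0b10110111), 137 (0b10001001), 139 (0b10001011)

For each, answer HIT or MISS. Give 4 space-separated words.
vaddr=163: (5,0) not in TLB -> MISS, insert
vaddr=183: (5,2) not in TLB -> MISS, insert
vaddr=137: (4,1) not in TLB -> MISS, insert
vaddr=139: (4,1) in TLB -> HIT

Answer: MISS MISS MISS HIT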